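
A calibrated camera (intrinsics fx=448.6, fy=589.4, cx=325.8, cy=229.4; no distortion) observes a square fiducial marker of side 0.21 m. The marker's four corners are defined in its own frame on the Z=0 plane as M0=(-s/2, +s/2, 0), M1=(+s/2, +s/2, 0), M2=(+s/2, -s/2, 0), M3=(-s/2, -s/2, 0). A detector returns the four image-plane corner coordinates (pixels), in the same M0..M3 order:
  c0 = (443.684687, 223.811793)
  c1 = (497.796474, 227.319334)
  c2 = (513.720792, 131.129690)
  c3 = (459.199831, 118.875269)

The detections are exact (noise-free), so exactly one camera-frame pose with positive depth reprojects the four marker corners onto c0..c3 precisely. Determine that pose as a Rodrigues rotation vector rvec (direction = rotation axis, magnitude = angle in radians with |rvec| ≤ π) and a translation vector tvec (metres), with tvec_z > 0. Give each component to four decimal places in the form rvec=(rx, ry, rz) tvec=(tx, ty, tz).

rvec=(0.2196, -0.5072, 0.0909) tvec=(0.4184, -0.1100, 1.2202)

Intrinsics K: fx=448.6, fy=589.4, cx=325.8, cy=229.4
Marker side s = 0.21 m; corners in marker frame (Z=0):
  M0 = (-0.1050, +0.1050, 0)
  M1 = (+0.1050, +0.1050, 0)
  M2 = (+0.1050, -0.1050, 0)
  M3 = (-0.1050, -0.1050, 0)
Detected image corners:
  c0 = (443.684687, 223.811793) px
  c1 = (497.796474, 227.319334) px
  c2 = (513.720792, 131.129690) px
  c3 = (459.199831, 118.875269) px
Planar DLT: solve 8×8 A·h = b for H (H[2,2]=1):
  H  [+451.15147 -2.01192 +479.62183]
  H  [+107.70369 +504.68586 +176.25447]
  H  [+0.40225 +0.15229 +1.00000]
B = K⁻¹H; ‖b₁‖=0.819538, ‖b₂‖=0.819538; λ = 2/(‖b₁‖+‖b₂‖) = 1.220199, sign → tz>0 ⇒ λ=+1.220199
r₁ = λ·B[:,0] = (+0.87067,+0.03194,+0.49083); r₂ = λ·B[:,1] = (-0.14043,+0.97250,+0.18582)
r₃ = r₁×r₂ = (-0.47139,-0.23072,+0.85121); SVD([r₁ r₂ r₃]) → R = UVᵀ:
  R  [+0.87067 -0.14043 -0.47139]
  R  [+0.03194 +0.97250 -0.23072]
  R  [+0.49083 +0.18582 +0.85121]
t = (+0.41840, -0.11002, +1.22020) m
tr R = 2.694379; θ = arccos((tr R − 1)/2) = 0.560123 rad = 32.093°
axis k = ((R−Rᵀ)₃₂, (R−Rᵀ)₁₃, (R−Rᵀ)₂₁) / (2 sinθ) = (+0.392005, -0.905549, +0.162214)
rvec = θ·k = (+0.219571, -0.507219, +0.090860)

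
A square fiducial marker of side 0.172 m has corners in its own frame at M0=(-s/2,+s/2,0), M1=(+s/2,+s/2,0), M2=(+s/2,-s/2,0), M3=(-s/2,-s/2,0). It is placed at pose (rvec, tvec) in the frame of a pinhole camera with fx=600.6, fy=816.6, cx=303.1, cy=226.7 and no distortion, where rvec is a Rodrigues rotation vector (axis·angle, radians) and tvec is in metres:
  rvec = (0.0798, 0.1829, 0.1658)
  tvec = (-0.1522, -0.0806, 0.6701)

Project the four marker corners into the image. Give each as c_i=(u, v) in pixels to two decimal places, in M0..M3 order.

c0=(87.29, 214.01) c1=(228.58, 249.70) c2=(251.74, 36.85) c3=(106.05, 9.73)

Intrinsics K: fx=600.6, fy=816.6, cx=303.1, cy=226.7
Marker side s = 0.172 m; corners in marker frame (Z=0):
  M0 = (-0.0860, +0.0860, 0)
  M1 = (+0.0860, +0.0860, 0)
  M2 = (+0.0860, -0.0860, 0)
  M3 = (-0.0860, -0.0860, 0)
rvec = (0.0798, 0.1829, 0.1658), |rvec| = θ = 0.25944 rad = 14.865°
Rodrigues: sinθ=0.25654, 1−cosθ=0.03347; R = I + sinθ·[k]× + (1−cosθ)·[k]×²:
    [+0.96970 -0.15669 +0.18743]
    [+0.17120 +0.98317 -0.06383]
    [-0.17428 +0.09399 +0.98020]
t = (-0.1522, -0.0806, 0.6701) m
M0: Pc = R·M0+t = (-0.24907, -0.01077, +0.69317); u = 600.6·(-0.24907)/0.69317 + 303.1 = 87.2929, v = 816.6·(-0.01077)/0.69317 + 226.7 = 214.0108
M1: Pc = R·M1+t = (-0.08228, +0.01868, +0.66319); u = 600.6·(-0.08228)/0.66319 + 303.1 = 228.5849, v = 816.6·(+0.01868)/0.66319 + 226.7 = 249.6957
M2: Pc = R·M2+t = (-0.05533, -0.15043, +0.64703); u = 600.6·(-0.05533)/0.64703 + 303.1 = 251.7398, v = 816.6·(-0.15043)/0.64703 + 226.7 = 36.8475
M3: Pc = R·M3+t = (-0.22212, -0.17988, +0.67701); u = 600.6·(-0.22212)/0.67701 + 303.1 = 106.0489, v = 816.6·(-0.17988)/0.67701 + 226.7 = 9.7348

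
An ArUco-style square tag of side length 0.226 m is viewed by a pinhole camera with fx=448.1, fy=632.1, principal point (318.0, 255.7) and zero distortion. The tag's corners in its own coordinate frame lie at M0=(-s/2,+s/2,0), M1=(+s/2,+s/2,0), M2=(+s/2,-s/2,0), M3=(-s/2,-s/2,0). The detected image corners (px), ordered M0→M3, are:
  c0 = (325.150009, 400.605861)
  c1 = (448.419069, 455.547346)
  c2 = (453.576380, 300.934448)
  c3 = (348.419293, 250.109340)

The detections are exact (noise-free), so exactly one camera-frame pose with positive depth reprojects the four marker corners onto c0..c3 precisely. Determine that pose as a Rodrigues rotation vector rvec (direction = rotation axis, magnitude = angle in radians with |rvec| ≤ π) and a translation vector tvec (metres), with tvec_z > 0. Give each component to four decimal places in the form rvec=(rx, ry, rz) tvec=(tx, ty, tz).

Intrinsics K: fx=448.1, fy=632.1, cx=318.0, cy=255.7
Marker side s = 0.226 m; corners in marker frame (Z=0):
  M0 = (-0.1130, +0.1130, 0)
  M1 = (+0.1130, +0.1130, 0)
  M2 = (+0.1130, -0.1130, 0)
  M3 = (-0.1130, -0.1130, 0)
Detected image corners:
  c0 = (325.150009, 400.605861) px
  c1 = (448.419069, 455.547346) px
  c2 = (453.576380, 300.934448) px
  c3 = (348.419293, 250.109340) px
Planar DLT: solve 8×8 A·h = b for H (H[2,2]=1):
  H  [+549.02175 -332.92059 +395.20894]
  H  [+275.05714 +433.48888 +346.23328]
  H  [+0.11872 -0.68691 +1.00000]
B = K⁻¹H; ‖b₁‖=1.210688, ‖b₂‖=1.210688; λ = 2/(‖b₁‖+‖b₂‖) = 0.825977, sign → tz>0 ⇒ λ=+0.825977
r₁ = λ·B[:,0] = (+0.94241,+0.31975,+0.09806); r₂ = λ·B[:,1] = (-0.21103,+0.79596,-0.56737)
r₃ = r₁×r₂ = (-0.25947,+0.51400,+0.81760); SVD([r₁ r₂ r₃]) → R = UVᵀ:
  R  [+0.94241 -0.21103 -0.25947]
  R  [+0.31975 +0.79596 +0.51400]
  R  [+0.09806 -0.56737 +0.81760]
t = (+0.14232, +0.11830, +0.82598) m
tr R = 2.555978; θ = arccos((tr R − 1)/2) = 0.679337 rad = 38.923°
axis k = ((R−Rᵀ)₃₂, (R−Rᵀ)₁₃, (R−Rᵀ)₂₁) / (2 sinθ) = (-0.860587, -0.284538, +0.422408)
rvec = θ·k = (-0.584629, -0.193297, +0.286958)

rvec=(-0.5846, -0.1933, 0.2870) tvec=(0.1423, 0.1183, 0.8260)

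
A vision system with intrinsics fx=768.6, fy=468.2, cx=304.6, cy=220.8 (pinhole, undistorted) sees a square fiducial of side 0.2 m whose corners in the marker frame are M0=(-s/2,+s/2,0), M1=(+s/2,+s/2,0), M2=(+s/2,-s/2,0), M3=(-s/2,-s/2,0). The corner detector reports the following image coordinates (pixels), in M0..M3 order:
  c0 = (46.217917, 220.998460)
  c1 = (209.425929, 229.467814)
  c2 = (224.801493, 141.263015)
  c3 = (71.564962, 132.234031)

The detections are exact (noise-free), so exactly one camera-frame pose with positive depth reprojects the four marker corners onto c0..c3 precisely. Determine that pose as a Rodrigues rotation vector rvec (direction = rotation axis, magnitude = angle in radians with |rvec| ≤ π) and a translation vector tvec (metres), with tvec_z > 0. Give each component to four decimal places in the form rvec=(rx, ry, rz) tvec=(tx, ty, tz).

rvec=(-0.3033, -0.0735, 0.0767) tvec=(-0.2114, -0.0861, 0.9798)

Intrinsics K: fx=768.6, fy=468.2, cx=304.6, cy=220.8
Marker side s = 0.2 m; corners in marker frame (Z=0):
  M0 = (-0.1000, +0.1000, 0)
  M1 = (+0.1000, +0.1000, 0)
  M2 = (+0.1000, -0.1000, 0)
  M3 = (-0.1000, -0.1000, 0)
Detected image corners:
  c0 = (46.217917, 220.998460) px
  c1 = (209.425929, 229.467814) px
  c2 = (224.801493, 141.263015) px
  c3 = (71.564962, 132.234031) px
Planar DLT: solve 8×8 A·h = b for H (H[2,2]=1):
  H  [+798.90072 -144.03704 +138.80568]
  H  [+55.00873 +386.82626 +179.65912]
  H  [+0.06199 -0.30713 +1.00000]
B = K⁻¹H; ‖b₁‖=1.020570, ‖b₂‖=1.020570; λ = 2/(‖b₁‖+‖b₂‖) = 0.979844, sign → tz>0 ⇒ λ=+0.979844
r₁ = λ·B[:,0] = (+0.99440,+0.08648,+0.06074); r₂ = λ·B[:,1] = (-0.06436,+0.95147,-0.30094)
r₃ = r₁×r₂ = (-0.08382,+0.29535,+0.95171); SVD([r₁ r₂ r₃]) → R = UVᵀ:
  R  [+0.99440 -0.06436 -0.08382]
  R  [+0.08648 +0.95147 +0.29535]
  R  [+0.06074 -0.30094 +0.95171]
t = (-0.21136, -0.08610, +0.97984) m
tr R = 2.897575; θ = arccos((tr R − 1)/2) = 0.321421 rad = 18.416°
axis k = ((R−Rᵀ)₃₂, (R−Rᵀ)₁₃, (R−Rᵀ)₂₁) / (2 sinθ) = (-0.943748, -0.228796, +0.238728)
rvec = θ·k = (-0.303341, -0.073540, +0.076732)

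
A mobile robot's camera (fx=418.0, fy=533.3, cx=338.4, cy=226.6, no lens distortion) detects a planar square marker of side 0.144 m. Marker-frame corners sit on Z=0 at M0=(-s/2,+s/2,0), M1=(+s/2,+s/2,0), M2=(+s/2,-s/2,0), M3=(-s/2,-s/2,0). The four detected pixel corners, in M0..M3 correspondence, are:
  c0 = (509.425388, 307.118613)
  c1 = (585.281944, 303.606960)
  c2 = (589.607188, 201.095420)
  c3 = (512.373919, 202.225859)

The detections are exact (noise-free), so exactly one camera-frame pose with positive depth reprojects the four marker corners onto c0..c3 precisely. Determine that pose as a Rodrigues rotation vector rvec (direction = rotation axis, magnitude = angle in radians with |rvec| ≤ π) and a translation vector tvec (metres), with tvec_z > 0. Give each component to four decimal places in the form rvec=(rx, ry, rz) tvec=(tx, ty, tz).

rvec=(0.0970, -0.1201, -0.0105) tvec=(0.3706, 0.0377, 0.7335)

Intrinsics K: fx=418.0, fy=533.3, cx=338.4, cy=226.6
Marker side s = 0.144 m; corners in marker frame (Z=0):
  M0 = (-0.0720, +0.0720, 0)
  M1 = (+0.0720, +0.0720, 0)
  M2 = (+0.0720, -0.0720, 0)
  M3 = (-0.0720, -0.0720, 0)
Detected image corners:
  c0 = (509.425388, 307.118613) px
  c1 = (585.281944, 303.606960) px
  c2 = (589.607188, 201.095420) px
  c3 = (512.373919, 202.225859) px
Planar DLT: solve 8×8 A·h = b for H (H[2,2]=1):
  H  [+620.71659 +47.51806 +549.60233]
  H  [+24.97981 +753.67733 +253.99324]
  H  [+0.16243 +0.13262 +1.00000]
B = K⁻¹H; ‖b₁‖=1.363364, ‖b₂‖=1.363364; λ = 2/(‖b₁‖+‖b₂‖) = 0.733480, sign → tz>0 ⇒ λ=+0.733480
r₁ = λ·B[:,0] = (+0.99274,-0.01627,+0.11914); r₂ = λ·B[:,1] = (+0.00463,+0.99525,+0.09727)
r₃ = r₁×r₂ = (-0.12015,-0.09601,+0.98810); SVD([r₁ r₂ r₃]) → R = UVᵀ:
  R  [+0.99274 +0.00463 -0.12015]
  R  [-0.01627 +0.99525 -0.09601]
  R  [+0.11914 +0.09727 +0.98810]
t = (+0.37060, +0.03768, +0.73348) m
tr R = 2.976093; θ = arccos((tr R − 1)/2) = 0.154773 rad = 8.868°
axis k = ((R−Rᵀ)₃₂, (R−Rᵀ)₁₃, (R−Rᵀ)₂₁) / (2 sinθ) = (+0.626922, -0.776128, -0.067782)
rvec = θ·k = (+0.097031, -0.120124, -0.010491)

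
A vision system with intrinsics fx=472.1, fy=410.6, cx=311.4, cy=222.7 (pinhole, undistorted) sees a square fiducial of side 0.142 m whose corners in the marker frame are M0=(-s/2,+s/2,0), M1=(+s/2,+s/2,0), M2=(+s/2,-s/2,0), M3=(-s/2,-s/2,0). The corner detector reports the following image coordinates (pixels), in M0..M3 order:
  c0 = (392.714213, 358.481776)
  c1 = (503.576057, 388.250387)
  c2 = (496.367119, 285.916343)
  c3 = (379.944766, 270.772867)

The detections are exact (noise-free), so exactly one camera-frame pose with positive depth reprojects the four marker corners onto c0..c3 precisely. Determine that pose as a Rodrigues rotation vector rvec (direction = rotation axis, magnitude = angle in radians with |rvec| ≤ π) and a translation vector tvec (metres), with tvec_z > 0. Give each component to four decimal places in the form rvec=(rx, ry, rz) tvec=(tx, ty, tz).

rvec=(0.2970, 0.7201, -0.0575) tvec=(0.1487, 0.1395, 0.5523)

Intrinsics K: fx=472.1, fy=410.6, cx=311.4, cy=222.7
Marker side s = 0.142 m; corners in marker frame (Z=0):
  M0 = (-0.0710, +0.0710, 0)
  M1 = (+0.0710, +0.0710, 0)
  M2 = (+0.0710, -0.0710, 0)
  M3 = (-0.0710, -0.0710, 0)
Detected image corners:
  c0 = (392.714213, 358.481776) px
  c1 = (503.576057, 388.250387) px
  c2 = (496.367119, 285.916343) px
  c3 = (379.944766, 270.772867) px
Planar DLT: solve 8×8 A·h = b for H (H[2,2]=1):
  H  [+272.29844 +271.05686 +438.50879]
  H  [-228.00235 +811.18313 +326.42186]
  H  [-1.19006 +0.44918 +1.00000]
B = K⁻¹H; ‖b₁‖=1.810724, ‖b₂‖=1.810724; λ = 2/(‖b₁‖+‖b₂‖) = 0.552265, sign → tz>0 ⇒ λ=+0.552265
r₁ = λ·B[:,0] = (+0.75205,+0.04980,-0.65723); r₂ = λ·B[:,1] = (+0.15346,+0.95651,+0.24807)
r₃ = r₁×r₂ = (+0.64100,-0.28741,+0.71170); SVD([r₁ r₂ r₃]) → R = UVᵀ:
  R  [+0.75205 +0.15346 +0.64100]
  R  [+0.04980 +0.95651 -0.28741]
  R  [-0.65723 +0.24807 +0.71170]
t = (+0.14869, +0.13951, +0.55227) m
tr R = 2.420257; θ = arccos((tr R − 1)/2) = 0.781116 rad = 44.755°
axis k = ((R−Rᵀ)₃₂, (R−Rᵀ)₁₃, (R−Rᵀ)₂₁) / (2 sinθ) = (+0.380276, +0.921939, -0.073614)
rvec = θ·k = (+0.297040, +0.720141, -0.057501)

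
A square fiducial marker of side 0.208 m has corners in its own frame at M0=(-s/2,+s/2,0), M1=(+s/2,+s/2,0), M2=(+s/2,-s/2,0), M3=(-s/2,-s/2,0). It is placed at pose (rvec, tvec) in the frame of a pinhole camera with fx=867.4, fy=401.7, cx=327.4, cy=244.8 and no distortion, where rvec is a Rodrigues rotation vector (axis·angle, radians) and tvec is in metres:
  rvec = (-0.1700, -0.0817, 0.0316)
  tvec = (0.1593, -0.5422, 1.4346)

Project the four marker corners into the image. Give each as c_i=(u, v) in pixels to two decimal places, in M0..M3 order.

c0=(360.13, 118.27) c1=(485.87, 121.97) c2=(485.05, 68.59) c3=(362.38, 64.38)

Intrinsics K: fx=867.4, fy=401.7, cx=327.4, cy=244.8
Marker side s = 0.208 m; corners in marker frame (Z=0):
  M0 = (-0.1040, +0.1040, 0)
  M1 = (+0.1040, +0.1040, 0)
  M2 = (+0.1040, -0.1040, 0)
  M3 = (-0.1040, -0.1040, 0)
rvec = (-0.1700, -0.0817, 0.0316), |rvec| = θ = 0.19124 rad = 10.957°
Rodrigues: sinθ=0.19008, 1−cosθ=0.01823; R = I + sinθ·[k]× + (1−cosθ)·[k]×²:
    [+0.99617 -0.02448 -0.08388]
    [+0.03833 +0.98510 +0.16768]
    [+0.07853 -0.17025 +0.98227]
t = (0.1593, -0.5422, 1.4346) m
M0: Pc = R·M0+t = (+0.05315, -0.44374, +1.40873); u = 867.4·(+0.05315)/1.40873 + 327.4 = 360.1271, v = 401.7·(-0.44374)/1.40873 + 244.8 = 118.2681
M1: Pc = R·M1+t = (+0.26036, -0.43576, +1.42506); u = 867.4·(+0.26036)/1.42506 + 327.4 = 485.8723, v = 401.7·(-0.43576)/1.42506 + 244.8 = 121.9657
M2: Pc = R·M2+t = (+0.26545, -0.64066, +1.46047); u = 867.4·(+0.26545)/1.46047 + 327.4 = 485.0545, v = 401.7·(-0.64066)/1.46047 + 244.8 = 68.5868
M3: Pc = R·M3+t = (+0.05824, -0.64864, +1.44414); u = 867.4·(+0.05824)/1.44414 + 327.4 = 362.3835, v = 401.7·(-0.64864)/1.44414 + 244.8 = 64.3761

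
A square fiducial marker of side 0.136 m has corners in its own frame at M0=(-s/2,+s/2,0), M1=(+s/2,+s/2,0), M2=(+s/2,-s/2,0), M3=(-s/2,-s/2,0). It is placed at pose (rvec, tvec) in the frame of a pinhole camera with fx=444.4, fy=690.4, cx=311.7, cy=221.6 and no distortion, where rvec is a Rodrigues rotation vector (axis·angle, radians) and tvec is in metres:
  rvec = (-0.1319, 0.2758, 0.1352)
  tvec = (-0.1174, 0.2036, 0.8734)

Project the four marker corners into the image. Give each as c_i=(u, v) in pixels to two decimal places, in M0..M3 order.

Intrinsics K: fx=444.4, fy=690.4, cx=311.7, cy=221.6
Marker side s = 0.136 m; corners in marker frame (Z=0):
  M0 = (-0.0680, +0.0680, 0)
  M1 = (+0.0680, +0.0680, 0)
  M2 = (+0.0680, -0.0680, 0)
  M3 = (-0.0680, -0.0680, 0)
rvec = (-0.1319, 0.2758, 0.1352), |rvec| = θ = 0.33428 rad = 19.153°
Rodrigues: sinθ=0.32809, 1−cosθ=0.05535; R = I + sinθ·[k]× + (1−cosθ)·[k]×²:
    [+0.95327 -0.15072 +0.26186]
    [+0.11468 +0.98233 +0.14793]
    [-0.27953 -0.11099 +0.95370]
t = (-0.1174, 0.2036, 0.8734) m
M0: Pc = R·M0+t = (-0.19247, +0.26260, +0.88486); u = 444.4·(-0.19247)/0.88486 + 311.7 = 215.0362, v = 690.4·(+0.26260)/0.88486 + 221.6 = 426.4901
M1: Pc = R·M1+t = (-0.06283, +0.27820, +0.84685); u = 444.4·(-0.06283)/0.84685 + 311.7 = 278.7304, v = 690.4·(+0.27820)/0.84685 + 221.6 = 448.4026
M2: Pc = R·M2+t = (-0.04233, +0.14460, +0.86194); u = 444.4·(-0.04233)/0.86194 + 311.7 = 289.8758, v = 690.4·(+0.14460)/0.86194 + 221.6 = 337.4221
M3: Pc = R·M3+t = (-0.17197, +0.12900, +0.89995); u = 444.4·(-0.17197)/0.89995 + 311.7 = 226.7791, v = 690.4·(+0.12900)/0.89995 + 221.6 = 320.5652

c0=(215.04, 426.49) c1=(278.73, 448.40) c2=(289.88, 337.42) c3=(226.78, 320.57)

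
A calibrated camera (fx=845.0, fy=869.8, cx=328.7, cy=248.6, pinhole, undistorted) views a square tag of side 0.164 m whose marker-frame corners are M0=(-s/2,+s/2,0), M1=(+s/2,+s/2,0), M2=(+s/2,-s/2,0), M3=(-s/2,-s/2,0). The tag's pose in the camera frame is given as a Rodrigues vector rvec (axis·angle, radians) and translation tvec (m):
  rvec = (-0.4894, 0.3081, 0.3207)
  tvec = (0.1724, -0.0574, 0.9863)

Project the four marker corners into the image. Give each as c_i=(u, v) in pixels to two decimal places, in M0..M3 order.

Intrinsics K: fx=845.0, fy=869.8, cx=328.7, cy=248.6
Marker side s = 0.164 m; corners in marker frame (Z=0):
  M0 = (-0.0820, +0.0820, 0)
  M1 = (+0.0820, +0.0820, 0)
  M2 = (+0.0820, -0.0820, 0)
  M3 = (-0.0820, -0.0820, 0)
rvec = (-0.4894, 0.3081, 0.3207), |rvec| = θ = 0.66128 rad = 37.888°
Rodrigues: sinθ=0.61412, 1−cosθ=0.21079; R = I + sinθ·[k]× + (1−cosθ)·[k]×²:
    [+0.90466 -0.37052 +0.21047]
    [+0.22515 +0.83497 +0.50213]
    [-0.36179 -0.40687 +0.83879]
t = (0.1724, -0.0574, 0.9863) m
M0: Pc = R·M0+t = (+0.06784, -0.00739, +0.98260); u = 845.0·(+0.06784)/0.98260 + 328.7 = 387.0355, v = 869.8·(-0.00739)/0.98260 + 248.6 = 242.0541
M1: Pc = R·M1+t = (+0.21620, +0.02953, +0.92327); u = 845.0·(+0.21620)/0.92327 + 328.7 = 526.5718, v = 869.8·(+0.02953)/0.92327 + 248.6 = 276.4193
M2: Pc = R·M2+t = (+0.27696, -0.10741, +0.99000); u = 845.0·(+0.27696)/0.99000 + 328.7 = 565.1000, v = 869.8·(-0.10741)/0.99000 + 248.6 = 154.2351
M3: Pc = R·M3+t = (+0.12860, -0.14433, +1.04933); u = 845.0·(+0.12860)/1.04933 + 328.7 = 432.2584, v = 869.8·(-0.14433)/1.04933 + 248.6 = 128.9639

c0=(387.04, 242.05) c1=(526.57, 276.42) c2=(565.10, 154.24) c3=(432.26, 128.96)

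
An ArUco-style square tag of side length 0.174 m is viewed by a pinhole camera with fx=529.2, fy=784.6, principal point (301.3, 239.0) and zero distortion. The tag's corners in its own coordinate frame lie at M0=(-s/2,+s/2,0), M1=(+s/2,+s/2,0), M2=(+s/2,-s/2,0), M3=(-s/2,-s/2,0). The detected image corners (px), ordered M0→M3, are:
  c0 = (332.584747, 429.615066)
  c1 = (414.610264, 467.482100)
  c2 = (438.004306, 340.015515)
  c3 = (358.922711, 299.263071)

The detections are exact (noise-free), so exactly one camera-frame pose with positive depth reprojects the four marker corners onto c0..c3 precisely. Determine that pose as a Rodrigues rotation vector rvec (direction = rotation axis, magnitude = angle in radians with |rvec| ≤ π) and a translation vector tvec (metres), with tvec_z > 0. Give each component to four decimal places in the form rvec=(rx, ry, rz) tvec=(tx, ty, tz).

rvec=(-0.1302, -0.2073, 0.3247) tvec=(0.1659, 0.1891, 1.0266)

Intrinsics K: fx=529.2, fy=784.6, cx=301.3, cy=239.0
Marker side s = 0.174 m; corners in marker frame (Z=0):
  M0 = (-0.0870, +0.0870, 0)
  M1 = (+0.0870, +0.0870, 0)
  M2 = (+0.0870, -0.0870, 0)
  M3 = (-0.0870, -0.0870, 0)
Detected image corners:
  c0 = (332.584747, 429.615066) px
  c1 = (414.610264, 467.482100) px
  c2 = (438.004306, 340.015515) px
  c3 = (358.922711, 299.263071) px
Planar DLT: solve 8×8 A·h = b for H (H[2,2]=1):
  H  [+530.82081 -202.87260 +386.81600]
  H  [+293.67320 +680.93827 +383.52214]
  H  [+0.17611 -0.15567 +1.00000]
B = K⁻¹H; ‖b₁‖=0.974099, ‖b₂‖=0.974099; λ = 2/(‖b₁‖+‖b₂‖) = 1.026589, sign → tz>0 ⇒ λ=+1.026589
r₁ = λ·B[:,0] = (+0.92680,+0.32918,+0.18079); r₂ = λ·B[:,1] = (-0.30256,+0.93964,-0.15981)
r₃ = r₁×r₂ = (-0.22249,+0.09341,+0.97045); SVD([r₁ r₂ r₃]) → R = UVᵀ:
  R  [+0.92680 -0.30256 -0.22249]
  R  [+0.32918 +0.93964 +0.09341]
  R  [+0.18079 -0.15981 +0.97045]
t = (+0.16589, +0.18910, +1.02659) m
tr R = 2.836886; θ = arccos((tr R − 1)/2) = 0.406670 rad = 23.300°
axis k = ((R−Rᵀ)₃₂, (R−Rᵀ)₁₃, (R−Rᵀ)₂₁) / (2 sinθ) = (-0.320087, -0.509765, +0.798551)
rvec = θ·k = (-0.130170, -0.207306, +0.324747)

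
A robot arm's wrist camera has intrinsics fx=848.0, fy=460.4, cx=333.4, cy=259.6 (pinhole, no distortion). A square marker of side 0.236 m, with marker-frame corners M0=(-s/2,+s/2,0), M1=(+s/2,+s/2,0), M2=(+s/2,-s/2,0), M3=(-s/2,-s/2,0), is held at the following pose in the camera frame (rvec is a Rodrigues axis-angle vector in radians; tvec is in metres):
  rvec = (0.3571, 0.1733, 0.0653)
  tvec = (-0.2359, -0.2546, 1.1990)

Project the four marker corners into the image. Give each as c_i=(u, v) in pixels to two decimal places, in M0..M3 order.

Intrinsics K: fx=848.0, fy=460.4, cx=333.4, cy=259.6
Marker side s = 0.236 m; corners in marker frame (Z=0):
  M0 = (-0.1180, +0.1180, 0)
  M1 = (+0.1180, +0.1180, 0)
  M2 = (+0.1180, -0.1180, 0)
  M3 = (-0.1180, -0.1180, 0)
rvec = (0.3571, 0.1733, 0.0653), |rvec| = θ = 0.40227 rad = 23.048°
Rodrigues: sinθ=0.39150, 1−cosθ=0.07982; R = I + sinθ·[k]× + (1−cosθ)·[k]×²:
    [+0.98308 -0.03303 +0.18017]
    [+0.09408 +0.93499 -0.34196]
    [-0.15716 +0.35313 +0.92228]
t = (-0.2359, -0.2546, 1.1990) m
M0: Pc = R·M0+t = (-0.35580, -0.15537, +1.25921); u = 848.0·(-0.35580)/1.25921 + 333.4 = 93.7911, v = 460.4·(-0.15537)/1.25921 + 259.6 = 202.7919
M1: Pc = R·M1+t = (-0.12379, -0.13317, +1.22212); u = 848.0·(-0.12379)/1.22212 + 333.4 = 247.5030, v = 460.4·(-0.13317)/1.22212 + 259.6 = 209.4323
M2: Pc = R·M2+t = (-0.11600, -0.35383, +1.13879); u = 848.0·(-0.11600)/1.13879 + 333.4 = 247.0207, v = 460.4·(-0.35383)/1.13879 + 259.6 = 116.5510
M3: Pc = R·M3+t = (-0.34801, -0.37603, +1.17588); u = 848.0·(-0.34801)/1.17588 + 333.4 = 82.4299, v = 460.4·(-0.37603)/1.17588 + 259.6 = 112.3698

c0=(93.79, 202.79) c1=(247.50, 209.43) c2=(247.02, 116.55) c3=(82.43, 112.37)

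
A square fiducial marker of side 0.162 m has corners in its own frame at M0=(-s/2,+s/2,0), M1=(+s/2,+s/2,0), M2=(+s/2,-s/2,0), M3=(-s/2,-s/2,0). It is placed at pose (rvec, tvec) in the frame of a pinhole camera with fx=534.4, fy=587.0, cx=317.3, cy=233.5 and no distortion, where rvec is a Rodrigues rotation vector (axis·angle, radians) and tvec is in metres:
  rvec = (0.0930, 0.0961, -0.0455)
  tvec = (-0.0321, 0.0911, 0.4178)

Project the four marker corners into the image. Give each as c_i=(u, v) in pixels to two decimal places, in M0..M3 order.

c0=(183.28, 470.68) c1=(384.52, 470.37) c2=(376.26, 244.03) c3=(168.27, 252.92)

Intrinsics K: fx=534.4, fy=587.0, cx=317.3, cy=233.5
Marker side s = 0.162 m; corners in marker frame (Z=0):
  M0 = (-0.0810, +0.0810, 0)
  M1 = (+0.0810, +0.0810, 0)
  M2 = (+0.0810, -0.0810, 0)
  M3 = (-0.0810, -0.0810, 0)
rvec = (0.0930, 0.0961, -0.0455), |rvec| = θ = 0.14126 rad = 8.094°
Rodrigues: sinθ=0.14079, 1−cosθ=0.00996; R = I + sinθ·[k]× + (1−cosθ)·[k]×²:
    [+0.99436 +0.04981 +0.09367]
    [-0.04089 +0.99465 -0.09487]
    [-0.09789 +0.09051 +0.99107]
t = (-0.0321, 0.0911, 0.4178) m
M0: Pc = R·M0+t = (-0.10861, +0.17498, +0.43306); u = 534.4·(-0.10861)/0.43306 + 317.3 = 183.2766, v = 587.0·(+0.17498)/0.43306 + 233.5 = 470.6779
M1: Pc = R·M1+t = (+0.05248, +0.16835, +0.41720); u = 534.4·(+0.05248)/0.41720 + 317.3 = 384.5192, v = 587.0·(+0.16835)/0.41720 + 233.5 = 470.3738
M2: Pc = R·M2+t = (+0.04441, +0.00722, +0.40254); u = 534.4·(+0.04441)/0.40254 + 317.3 = 376.2552, v = 587.0·(+0.00722)/0.40254 + 233.5 = 244.0307
M3: Pc = R·M3+t = (-0.11668, +0.01385, +0.41840); u = 534.4·(-0.11668)/0.41840 + 317.3 = 168.2734, v = 587.0·(+0.01385)/0.41840 + 233.5 = 252.9245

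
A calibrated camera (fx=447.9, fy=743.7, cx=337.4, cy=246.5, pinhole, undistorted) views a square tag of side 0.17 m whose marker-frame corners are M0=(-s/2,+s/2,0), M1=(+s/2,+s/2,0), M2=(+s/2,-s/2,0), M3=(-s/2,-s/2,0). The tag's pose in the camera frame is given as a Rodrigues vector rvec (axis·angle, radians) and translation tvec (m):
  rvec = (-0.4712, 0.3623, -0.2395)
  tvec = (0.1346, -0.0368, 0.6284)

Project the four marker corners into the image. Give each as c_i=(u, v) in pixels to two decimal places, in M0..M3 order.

Intrinsics K: fx=447.9, fy=743.7, cx=337.4, cy=246.5
Marker side s = 0.17 m; corners in marker frame (Z=0):
  M0 = (-0.0850, +0.0850, 0)
  M1 = (+0.0850, +0.0850, 0)
  M2 = (+0.0850, -0.0850, 0)
  M3 = (-0.0850, -0.0850, 0)
rvec = (-0.4712, 0.3623, -0.2395), |rvec| = θ = 0.64082 rad = 36.716°
Rodrigues: sinθ=0.59785, 1−cosθ=0.19839; R = I + sinθ·[k]× + (1−cosθ)·[k]×²:
    [+0.90887 +0.14096 +0.39253]
    [-0.30592 +0.86502 +0.39769]
    [-0.28349 -0.48153 +0.82932]
t = (0.1346, -0.0368, 0.6284) m
M0: Pc = R·M0+t = (+0.06933, +0.06273, +0.61157); u = 447.9·(+0.06933)/0.61157 + 337.4 = 388.1744, v = 743.7·(+0.06273)/0.61157 + 246.5 = 322.7830
M1: Pc = R·M1+t = (+0.22384, +0.01072, +0.56337); u = 447.9·(+0.22384)/0.56337 + 337.4 = 515.3568, v = 743.7·(+0.01072)/0.56337 + 246.5 = 260.6562
M2: Pc = R·M2+t = (+0.19987, -0.13633, +0.64523); u = 447.9·(+0.19987)/0.64523 + 337.4 = 476.1447, v = 743.7·(-0.13633)/0.64523 + 246.5 = 89.3655
M3: Pc = R·M3+t = (+0.04536, -0.08432, +0.69343); u = 447.9·(+0.04536)/0.69343 + 337.4 = 366.7015, v = 743.7·(-0.08432)/0.69343 + 246.5 = 156.0627

c0=(388.17, 322.78) c1=(515.36, 260.66) c2=(476.14, 89.37) c3=(366.70, 156.06)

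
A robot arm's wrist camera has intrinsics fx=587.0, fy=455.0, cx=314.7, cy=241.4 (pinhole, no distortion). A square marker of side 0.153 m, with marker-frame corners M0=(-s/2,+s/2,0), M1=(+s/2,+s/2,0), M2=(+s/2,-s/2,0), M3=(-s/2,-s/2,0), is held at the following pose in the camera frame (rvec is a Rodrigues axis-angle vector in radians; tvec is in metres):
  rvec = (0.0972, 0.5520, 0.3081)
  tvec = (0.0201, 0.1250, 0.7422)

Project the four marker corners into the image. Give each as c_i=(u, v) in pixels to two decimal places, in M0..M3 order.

c0=(269.11, 340.95) c1=(365.30, 382.01) c2=(401.25, 291.69) c3=(298.16, 258.23)

Intrinsics K: fx=587.0, fy=455.0, cx=314.7, cy=241.4
Marker side s = 0.153 m; corners in marker frame (Z=0):
  M0 = (-0.0765, +0.0765, 0)
  M1 = (+0.0765, +0.0765, 0)
  M2 = (+0.0765, -0.0765, 0)
  M3 = (-0.0765, -0.0765, 0)
rvec = (0.0972, 0.5520, 0.3081), |rvec| = θ = 0.63959 rad = 36.646°
Rodrigues: sinθ=0.59687, 1−cosθ=0.19766; R = I + sinθ·[k]× + (1−cosθ)·[k]×²:
    [+0.80690 -0.26159 +0.52960]
    [+0.31344 +0.94957 -0.00853]
    [-0.50066 +0.17288 +0.84821]
t = (0.0201, 0.1250, 0.7422) m
M0: Pc = R·M0+t = (-0.06164, +0.17366, +0.79373); u = 587.0·(-0.06164)/0.79373 + 314.7 = 269.1140, v = 455.0·(+0.17366)/0.79373 + 241.4 = 340.9519
M1: Pc = R·M1+t = (+0.06182, +0.22162, +0.71713); u = 587.0·(+0.06182)/0.71713 + 314.7 = 365.2994, v = 455.0·(+0.22162)/0.71713 + 241.4 = 382.0132
M2: Pc = R·M2+t = (+0.10184, +0.07634, +0.69067); u = 587.0·(+0.10184)/0.69067 + 314.7 = 401.2534, v = 455.0·(+0.07634)/0.69067 + 241.4 = 291.6887
M3: Pc = R·M3+t = (-0.02162, +0.02838, +0.76727); u = 587.0·(-0.02162)/0.76727 + 314.7 = 298.1626, v = 455.0·(+0.02838)/0.76727 + 241.4 = 258.2293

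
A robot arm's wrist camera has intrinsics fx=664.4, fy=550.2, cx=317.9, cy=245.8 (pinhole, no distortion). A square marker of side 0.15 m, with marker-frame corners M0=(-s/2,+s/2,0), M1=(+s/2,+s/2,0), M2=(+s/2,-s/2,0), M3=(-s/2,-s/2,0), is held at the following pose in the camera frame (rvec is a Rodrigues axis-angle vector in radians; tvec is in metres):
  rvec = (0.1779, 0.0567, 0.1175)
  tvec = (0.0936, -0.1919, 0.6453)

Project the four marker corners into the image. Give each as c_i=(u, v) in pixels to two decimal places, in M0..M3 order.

c0=(328.81, 139.69) c1=(479.70, 153.89) c2=(504.34, 21.58) c3=(346.77, 8.21)

Intrinsics K: fx=664.4, fy=550.2, cx=317.9, cy=245.8
Marker side s = 0.15 m; corners in marker frame (Z=0):
  M0 = (-0.0750, +0.0750, 0)
  M1 = (+0.0750, +0.0750, 0)
  M2 = (+0.0750, -0.0750, 0)
  M3 = (-0.0750, -0.0750, 0)
rvec = (0.1779, 0.0567, 0.1175), |rvec| = θ = 0.22061 rad = 12.640°
Rodrigues: sinθ=0.21883, 1−cosθ=0.02424; R = I + sinθ·[k]× + (1−cosθ)·[k]×²:
    [+0.99152 -0.11153 +0.06665]
    [+0.12157 +0.97736 -0.17314]
    [-0.04583 +0.17978 +0.98264]
t = (0.0936, -0.1919, 0.6453) m
M0: Pc = R·M0+t = (+0.01087, -0.12772, +0.66222); u = 664.4·(+0.01087)/0.66222 + 317.9 = 328.8070, v = 550.2·(-0.12772)/0.66222 + 245.8 = 139.6887
M1: Pc = R·M1+t = (+0.15960, -0.10948, +0.65535); u = 664.4·(+0.15960)/0.65535 + 317.9 = 479.7048, v = 550.2·(-0.10948)/0.65535 + 245.8 = 153.8856
M2: Pc = R·M2+t = (+0.17633, -0.25608, +0.62838); u = 664.4·(+0.17633)/0.62838 + 317.9 = 504.3365, v = 550.2·(-0.25608)/0.62838 + 245.8 = 21.5761
M3: Pc = R·M3+t = (+0.02760, -0.27432, +0.63525); u = 664.4·(+0.02760)/0.63525 + 317.9 = 346.7665, v = 550.2·(-0.27432)/0.63525 + 245.8 = 8.2084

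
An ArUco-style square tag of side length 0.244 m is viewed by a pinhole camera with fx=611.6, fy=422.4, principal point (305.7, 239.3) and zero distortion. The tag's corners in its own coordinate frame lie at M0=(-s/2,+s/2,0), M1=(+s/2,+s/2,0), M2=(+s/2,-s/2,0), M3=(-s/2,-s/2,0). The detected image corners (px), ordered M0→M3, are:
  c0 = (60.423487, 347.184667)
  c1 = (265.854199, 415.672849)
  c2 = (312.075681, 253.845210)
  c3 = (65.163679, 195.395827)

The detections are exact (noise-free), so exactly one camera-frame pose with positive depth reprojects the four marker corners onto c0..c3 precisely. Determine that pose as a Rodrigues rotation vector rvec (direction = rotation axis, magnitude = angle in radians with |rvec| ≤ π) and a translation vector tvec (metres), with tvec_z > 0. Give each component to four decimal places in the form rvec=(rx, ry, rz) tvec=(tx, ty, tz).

Intrinsics K: fx=611.6, fy=422.4, cx=305.7, cy=239.3
Marker side s = 0.244 m; corners in marker frame (Z=0):
  M0 = (-0.1220, +0.1220, 0)
  M1 = (+0.1220, +0.1220, 0)
  M2 = (+0.1220, -0.1220, 0)
  M3 = (-0.1220, -0.1220, 0)
Detected image corners:
  c0 = (60.423487, 347.184667) px
  c1 = (265.854199, 415.672849) px
  c2 = (312.075681, 253.845210) px
  c3 = (65.163679, 195.395827) px
Planar DLT: solve 8×8 A·h = b for H (H[2,2]=1):
  H  [+824.46018 +22.65475 +167.32946]
  H  [+97.64086 +850.56977 +307.53254]
  H  [-0.54190 +0.69061 +1.00000]
B = K⁻¹H; ‖b₁‖=1.790005, ‖b₂‖=1.790005; λ = 2/(‖b₁‖+‖b₂‖) = 0.558658, sign → tz>0 ⇒ λ=+0.558658
r₁ = λ·B[:,0] = (+0.90441,+0.30065,-0.30274); r₂ = λ·B[:,1] = (-0.17215,+0.90637,+0.38582)
r₃ = r₁×r₂ = (+0.39039,-0.29682,+0.87149); SVD([r₁ r₂ r₃]) → R = UVᵀ:
  R  [+0.90441 -0.17215 +0.39039]
  R  [+0.30065 +0.90637 -0.29682]
  R  [-0.30274 +0.38582 +0.87149]
t = (-0.12639, +0.09024, +0.55866) m
tr R = 2.682273; θ = arccos((tr R − 1)/2) = 0.571415 rad = 32.740°
axis k = ((R−Rᵀ)₃₂, (R−Rᵀ)₁₃, (R−Rᵀ)₂₁) / (2 sinθ) = (+0.631110, +0.640808, +0.437110)
rvec = θ·k = (+0.360626, +0.366167, +0.249771)

rvec=(0.3606, 0.3662, 0.2498) tvec=(-0.1264, 0.0902, 0.5587)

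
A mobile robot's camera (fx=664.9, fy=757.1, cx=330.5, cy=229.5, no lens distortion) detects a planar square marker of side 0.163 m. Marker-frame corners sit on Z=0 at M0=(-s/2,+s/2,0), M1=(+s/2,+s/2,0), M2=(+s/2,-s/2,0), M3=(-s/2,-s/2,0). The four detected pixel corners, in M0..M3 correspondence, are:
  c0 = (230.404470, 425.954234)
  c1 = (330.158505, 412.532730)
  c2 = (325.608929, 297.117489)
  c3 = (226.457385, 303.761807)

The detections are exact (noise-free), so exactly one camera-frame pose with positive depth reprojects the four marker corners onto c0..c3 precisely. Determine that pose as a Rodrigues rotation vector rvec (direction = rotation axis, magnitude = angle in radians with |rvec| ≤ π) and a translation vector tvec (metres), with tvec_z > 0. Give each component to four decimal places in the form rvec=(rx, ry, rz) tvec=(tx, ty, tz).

Intrinsics K: fx=664.9, fy=757.1, cx=330.5, cy=229.5
Marker side s = 0.163 m; corners in marker frame (Z=0):
  M0 = (-0.0815, +0.0815, 0)
  M1 = (+0.0815, +0.0815, 0)
  M2 = (+0.0815, -0.0815, 0)
  M3 = (-0.0815, -0.0815, 0)
Detected image corners:
  c0 = (230.404470, 425.954234) px
  c1 = (330.158505, 412.532730) px
  c2 = (325.608929, 297.117489) px
  c3 = (226.457385, 303.761807) px
Planar DLT: solve 8×8 A·h = b for H (H[2,2]=1):
  H  [+706.25902 +11.67117 +279.54889]
  H  [+62.89227 +709.58636 +359.44888]
  H  [+0.34559 -0.05193 +1.00000]
B = K⁻¹H; ‖b₁‖=0.955382, ‖b₂‖=0.955382; λ = 2/(‖b₁‖+‖b₂‖) = 1.046702, sign → tz>0 ⇒ λ=+1.046702
r₁ = λ·B[:,0] = (+0.93201,-0.02270,+0.36172); r₂ = λ·B[:,1] = (+0.04539,+0.99749,-0.05435)
r₃ = r₁×r₂ = (-0.35958,+0.06708,+0.93070); SVD([r₁ r₂ r₃]) → R = UVᵀ:
  R  [+0.93201 +0.04539 -0.35958]
  R  [-0.02270 +0.99749 +0.06708]
  R  [+0.36172 -0.05435 +0.93070]
t = (-0.08021, +0.17966, +1.04670) m
tr R = 2.860197; θ = arccos((tr R − 1)/2) = 0.376115 rad = 21.550°
axis k = ((R−Rᵀ)₃₂, (R−Rᵀ)₁₃, (R−Rᵀ)₂₁) / (2 sinθ) = (-0.165297, -0.981879, -0.092688)
rvec = θ·k = (-0.062171, -0.369299, -0.034861)

rvec=(-0.0622, -0.3693, -0.0349) tvec=(-0.0802, 0.1797, 1.0467)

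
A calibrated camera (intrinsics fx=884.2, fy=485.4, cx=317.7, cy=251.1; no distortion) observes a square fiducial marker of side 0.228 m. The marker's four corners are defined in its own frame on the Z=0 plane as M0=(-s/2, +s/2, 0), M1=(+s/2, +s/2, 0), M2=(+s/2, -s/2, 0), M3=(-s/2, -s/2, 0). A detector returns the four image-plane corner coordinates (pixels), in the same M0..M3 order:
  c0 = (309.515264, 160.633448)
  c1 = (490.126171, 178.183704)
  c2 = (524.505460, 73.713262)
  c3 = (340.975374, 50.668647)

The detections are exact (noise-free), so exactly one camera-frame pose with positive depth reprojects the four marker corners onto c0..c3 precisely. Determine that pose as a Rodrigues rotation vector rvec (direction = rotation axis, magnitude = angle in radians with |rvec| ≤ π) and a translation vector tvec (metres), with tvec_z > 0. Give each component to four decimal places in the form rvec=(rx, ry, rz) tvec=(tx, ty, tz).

rvec=(0.1290, -0.2071, 0.1471) tvec=(0.1188, -0.2895, 1.0455)

Intrinsics K: fx=884.2, fy=485.4, cx=317.7, cy=251.1
Marker side s = 0.228 m; corners in marker frame (Z=0):
  M0 = (-0.1140, +0.1140, 0)
  M1 = (+0.1140, +0.1140, 0)
  M2 = (+0.1140, -0.1140, 0)
  M3 = (-0.1140, -0.1140, 0)
Detected image corners:
  c0 = (309.515264, 160.633448) px
  c1 = (490.126171, 178.183704) px
  c2 = (524.505460, 73.713262) px
  c3 = (340.975374, 50.668647) px
Planar DLT: solve 8×8 A·h = b for H (H[2,2]=1):
  H  [+883.58420 -99.87240 +418.20102]
  H  [+112.55149 +482.39570 +116.69198]
  H  [+0.20445 +0.10729 +1.00000]
B = K⁻¹H; ‖b₁‖=0.956499, ‖b₂‖=0.956499; λ = 2/(‖b₁‖+‖b₂‖) = 1.045480, sign → tz>0 ⇒ λ=+1.045480
r₁ = λ·B[:,0] = (+0.96795,+0.13185,+0.21375); r₂ = λ·B[:,1] = (-0.15839,+0.98098,+0.11217)
r₃ = r₁×r₂ = (-0.19489,-0.14243,+0.97043); SVD([r₁ r₂ r₃]) → R = UVᵀ:
  R  [+0.96795 -0.15839 -0.19489]
  R  [+0.13185 +0.98098 -0.14243]
  R  [+0.21375 +0.11217 +0.97043]
t = (+0.11883, -0.28949, +1.04548) m
tr R = 2.919364; θ = arccos((tr R − 1)/2) = 0.284928 rad = 16.325°
axis k = ((R−Rᵀ)₃₂, (R−Rᵀ)₁₃, (R−Rᵀ)₂₁) / (2 sinθ) = (+0.452871, -0.726888, +0.516277)
rvec = θ·k = (+0.129036, -0.207110, +0.147102)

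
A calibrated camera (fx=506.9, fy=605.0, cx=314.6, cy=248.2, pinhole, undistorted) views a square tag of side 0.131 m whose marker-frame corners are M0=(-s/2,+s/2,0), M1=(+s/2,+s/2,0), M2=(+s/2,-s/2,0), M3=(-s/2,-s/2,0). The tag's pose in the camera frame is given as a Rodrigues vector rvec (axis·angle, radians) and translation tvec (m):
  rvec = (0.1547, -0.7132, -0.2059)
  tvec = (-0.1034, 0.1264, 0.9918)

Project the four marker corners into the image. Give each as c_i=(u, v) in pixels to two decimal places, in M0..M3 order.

Intrinsics K: fx=506.9, fy=605.0, cx=314.6, cy=248.2
Marker side s = 0.131 m; corners in marker frame (Z=0):
  M0 = (-0.0655, +0.0655, 0)
  M1 = (+0.0655, +0.0655, 0)
  M2 = (+0.0655, -0.0655, 0)
  M3 = (-0.0655, -0.0655, 0)
rvec = (0.1547, -0.7132, -0.2059), |rvec| = θ = 0.75828 rad = 43.446°
Rodrigues: sinθ=0.68767, 1−cosθ=0.27398; R = I + sinθ·[k]× + (1−cosθ)·[k]×²:
    [+0.73743 +0.13416 -0.66197]
    [-0.23930 +0.96840 -0.07032]
    [+0.63161 +0.21027 +0.74622]
t = (-0.1034, 0.1264, 0.9918) m
M0: Pc = R·M0+t = (-0.14291, +0.20550, +0.96420); u = 506.9·(-0.14291)/0.96420 + 314.6 = 239.4671, v = 605.0·(+0.20550)/0.96420 + 248.2 = 377.1460
M1: Pc = R·M1+t = (-0.04631, +0.17416, +1.04694); u = 506.9·(-0.04631)/1.04694 + 314.6 = 292.1774, v = 605.0·(+0.17416)/1.04694 + 248.2 = 348.8398
M2: Pc = R·M2+t = (-0.06389, +0.04730, +1.01940); u = 506.9·(-0.06389)/1.01940 + 314.6 = 282.8326, v = 605.0·(+0.04730)/1.01940 + 248.2 = 276.2695
M3: Pc = R·M3+t = (-0.16049, +0.07864, +0.93666); u = 506.9·(-0.16049)/0.93666 + 314.6 = 227.7467, v = 605.0·(+0.07864)/0.93666 + 248.2 = 298.9975

c0=(239.47, 377.15) c1=(292.18, 348.84) c2=(282.83, 276.27) c3=(227.75, 299.00)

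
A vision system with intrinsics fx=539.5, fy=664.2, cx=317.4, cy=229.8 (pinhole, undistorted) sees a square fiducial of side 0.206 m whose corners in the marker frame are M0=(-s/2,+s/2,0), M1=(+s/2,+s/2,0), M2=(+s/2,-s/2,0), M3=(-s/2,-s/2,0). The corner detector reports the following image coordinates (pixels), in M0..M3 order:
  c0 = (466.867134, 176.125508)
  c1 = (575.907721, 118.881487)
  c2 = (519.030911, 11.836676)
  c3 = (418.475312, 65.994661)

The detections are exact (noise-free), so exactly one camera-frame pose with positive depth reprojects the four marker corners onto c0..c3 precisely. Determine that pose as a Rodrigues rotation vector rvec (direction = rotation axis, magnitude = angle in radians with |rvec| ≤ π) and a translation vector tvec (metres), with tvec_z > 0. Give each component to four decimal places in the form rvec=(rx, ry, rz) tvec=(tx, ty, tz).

Intrinsics K: fx=539.5, fy=664.2, cx=317.4, cy=229.8
Marker side s = 0.206 m; corners in marker frame (Z=0):
  M0 = (-0.1030, +0.1030, 0)
  M1 = (+0.1030, +0.1030, 0)
  M2 = (+0.1030, -0.1030, 0)
  M3 = (-0.1030, -0.1030, 0)
Detected image corners:
  c0 = (466.867134, 176.125508) px
  c1 = (575.907721, 118.881487) px
  c2 = (519.030911, 11.836676) px
  c3 = (418.475312, 65.994661) px
Planar DLT: solve 8×8 A·h = b for H (H[2,2]=1):
  H  [+482.89263 +73.40369 +493.80063]
  H  [-274.82706 +492.89917 +91.29896]
  H  [-0.05061 -0.36762 +1.00000]
B = K⁻¹H; ‖b₁‖=1.007438, ‖b₂‖=1.007438; λ = 2/(‖b₁‖+‖b₂‖) = 0.992617, sign → tz>0 ⇒ λ=+0.992617
r₁ = λ·B[:,0] = (+0.91802,-0.39334,-0.05024); r₂ = λ·B[:,1] = (+0.34973,+0.86286,-0.36490)
r₃ = r₁×r₂ = (+0.18688,+0.31742,+0.92969); SVD([r₁ r₂ r₃]) → R = UVᵀ:
  R  [+0.91802 +0.34973 +0.18688]
  R  [-0.39334 +0.86286 +0.31742]
  R  [-0.05024 -0.36490 +0.92969]
t = (+0.32456, -0.20698, +0.99262) m
tr R = 2.710575; θ = arccos((tr R − 1)/2) = 0.544691 rad = 31.208°
axis k = ((R−Rᵀ)₃₂, (R−Rᵀ)₁₃, (R−Rᵀ)₂₁) / (2 sinθ) = (-0.658413, +0.228807, -0.717035)
rvec = θ·k = (-0.358631, +0.124629, -0.390562)

rvec=(-0.3586, 0.1246, -0.3906) tvec=(0.3246, -0.2070, 0.9926)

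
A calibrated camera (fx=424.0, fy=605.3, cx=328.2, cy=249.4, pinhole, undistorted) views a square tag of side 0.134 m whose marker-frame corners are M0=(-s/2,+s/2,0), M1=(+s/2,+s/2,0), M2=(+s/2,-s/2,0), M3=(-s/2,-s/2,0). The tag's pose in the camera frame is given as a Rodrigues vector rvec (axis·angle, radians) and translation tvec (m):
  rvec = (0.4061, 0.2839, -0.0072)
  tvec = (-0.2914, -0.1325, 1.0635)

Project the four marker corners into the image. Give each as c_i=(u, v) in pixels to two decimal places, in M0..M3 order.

c0=(193.68, 208.84) c1=(240.01, 211.21) c2=(231.97, 136.10) c3=(183.63, 136.23)

Intrinsics K: fx=424.0, fy=605.3, cx=328.2, cy=249.4
Marker side s = 0.134 m; corners in marker frame (Z=0):
  M0 = (-0.0670, +0.0670, 0)
  M1 = (+0.0670, +0.0670, 0)
  M2 = (+0.0670, -0.0670, 0)
  M3 = (-0.0670, -0.0670, 0)
rvec = (0.4061, 0.2839, -0.0072), |rvec| = θ = 0.49555 rad = 28.393°
Rodrigues: sinθ=0.47551, 1−cosθ=0.12029; R = I + sinθ·[k]× + (1−cosθ)·[k]×²:
    [+0.96049 +0.06338 +0.27099]
    [+0.04957 +0.91919 -0.39068]
    [-0.27385 +0.38868 +0.87973]
t = (-0.2914, -0.1325, 1.0635) m
M0: Pc = R·M0+t = (-0.35151, -0.07424, +1.10789); u = 424.0·(-0.35151)/1.10789 + 328.2 = 193.6752, v = 605.3·(-0.07424)/1.10789 + 249.4 = 208.8413
M1: Pc = R·M1+t = (-0.22280, -0.06759, +1.07119); u = 424.0·(-0.22280)/1.07119 + 328.2 = 240.0112, v = 605.3·(-0.06759)/1.07119 + 249.4 = 211.2050
M2: Pc = R·M2+t = (-0.23129, -0.19076, +1.01911); u = 424.0·(-0.23129)/1.01911 + 328.2 = 231.9704, v = 605.3·(-0.19076)/1.01911 + 249.4 = 136.0954
M3: Pc = R·M3+t = (-0.36000, -0.19741, +1.05581); u = 424.0·(-0.36000)/1.05581 + 328.2 = 183.6282, v = 605.3·(-0.19741)/1.05581 + 249.4 = 136.2256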